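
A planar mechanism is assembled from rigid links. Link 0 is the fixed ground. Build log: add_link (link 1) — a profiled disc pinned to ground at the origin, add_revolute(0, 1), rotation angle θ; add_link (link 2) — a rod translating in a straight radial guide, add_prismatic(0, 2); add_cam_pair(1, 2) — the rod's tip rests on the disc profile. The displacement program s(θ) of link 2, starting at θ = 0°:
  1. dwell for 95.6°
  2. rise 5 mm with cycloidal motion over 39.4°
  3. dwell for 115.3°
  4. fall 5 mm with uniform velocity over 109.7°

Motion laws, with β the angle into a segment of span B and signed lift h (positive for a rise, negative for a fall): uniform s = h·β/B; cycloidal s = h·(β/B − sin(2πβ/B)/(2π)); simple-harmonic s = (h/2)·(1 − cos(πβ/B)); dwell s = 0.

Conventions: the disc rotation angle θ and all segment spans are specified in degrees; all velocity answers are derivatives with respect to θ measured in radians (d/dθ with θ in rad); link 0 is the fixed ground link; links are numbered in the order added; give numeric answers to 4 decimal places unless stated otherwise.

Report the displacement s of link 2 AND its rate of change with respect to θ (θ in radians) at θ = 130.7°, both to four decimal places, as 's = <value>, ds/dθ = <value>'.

seg 1 [0°–95.6°] dwell: s stays 0.0000
seg 2 [95.6°–135°] cycloidal, h=5: θ=130.7° here. β=35.1, B=39.4. 5·(0.8909 − sin(2π·0.8909)/(2π)) = 4.9582 → s = 4.9582
velocity in seg [95.6°–135°] (cycloidal), θ in radians: β = 35.1° = 0.6126 rad, B = 39.4° = 0.6877 rad; ds/dθ = (h/B)(1 − cos(2πβ/B)) = (5/0.6877)(1 − cos(2π·0.8909)) = 1.643560 mm/rad

s = 4.9582, ds/dθ = 1.6436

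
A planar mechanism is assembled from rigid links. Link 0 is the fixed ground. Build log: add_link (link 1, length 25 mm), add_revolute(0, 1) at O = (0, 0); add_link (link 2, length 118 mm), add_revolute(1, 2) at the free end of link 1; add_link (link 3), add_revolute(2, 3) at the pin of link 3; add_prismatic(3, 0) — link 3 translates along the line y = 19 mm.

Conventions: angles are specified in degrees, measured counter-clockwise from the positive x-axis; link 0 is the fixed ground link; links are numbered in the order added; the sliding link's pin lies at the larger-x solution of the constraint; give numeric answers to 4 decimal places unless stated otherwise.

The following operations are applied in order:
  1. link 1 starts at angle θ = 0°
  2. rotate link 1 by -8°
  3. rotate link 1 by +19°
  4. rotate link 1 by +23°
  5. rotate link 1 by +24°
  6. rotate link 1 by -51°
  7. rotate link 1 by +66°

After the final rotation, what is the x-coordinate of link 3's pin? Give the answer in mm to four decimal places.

geometry: r = 25 mm, L = 118 mm, e = 19 mm; θ starts at 0°
rotate link 1 by -8°: θ ← 0° -8° = -8°
rotate link 1 by +19°: θ ← -8° +19° = 11°
rotate link 1 by +23°: θ ← 11° +23° = 34°
rotate link 1 by +24°: θ ← 34° +24° = 58°
rotate link 1 by -51°: θ ← 58° -51° = 7°
rotate link 1 by +66°: θ ← 7° +66° = 73°
crank pin P = (r cos θ, r sin θ) = (7.309293, 23.907619)
h = r sin θ − e = 23.907619 − 19 = 4.907619
x = r cos θ + √(L² − h²) = 7.309293 + 117.897902 = 125.207195

125.2072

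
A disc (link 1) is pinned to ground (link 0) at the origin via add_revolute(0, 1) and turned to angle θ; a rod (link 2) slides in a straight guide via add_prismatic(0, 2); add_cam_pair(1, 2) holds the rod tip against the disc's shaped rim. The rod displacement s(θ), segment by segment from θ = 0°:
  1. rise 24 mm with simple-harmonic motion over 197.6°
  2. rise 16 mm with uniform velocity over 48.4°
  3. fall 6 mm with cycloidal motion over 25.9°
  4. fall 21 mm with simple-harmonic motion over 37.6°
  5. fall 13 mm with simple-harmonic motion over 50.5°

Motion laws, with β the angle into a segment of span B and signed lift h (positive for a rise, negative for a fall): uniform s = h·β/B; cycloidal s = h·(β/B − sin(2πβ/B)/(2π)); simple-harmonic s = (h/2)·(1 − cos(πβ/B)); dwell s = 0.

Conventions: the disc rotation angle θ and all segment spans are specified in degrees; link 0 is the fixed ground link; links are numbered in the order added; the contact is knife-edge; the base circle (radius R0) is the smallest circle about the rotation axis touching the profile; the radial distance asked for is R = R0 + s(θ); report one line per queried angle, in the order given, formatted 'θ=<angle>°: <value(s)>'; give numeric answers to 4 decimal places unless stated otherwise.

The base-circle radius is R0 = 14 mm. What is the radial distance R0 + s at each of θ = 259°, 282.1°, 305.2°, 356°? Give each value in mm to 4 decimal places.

segment 1 (0° to 197.6°, simple-harmonic, h = 24) is passed completely: s = 0.0000 + (24) = 24.0000
segment 2 (197.6° to 246°, uniform, h = 16) is passed completely: s = 24.0000 + (16) = 40.0000
θ = 259° falls in segment 3 (246° to 271.9°, cycloidal, h = -6): β = 259 − 246 = 13°, B = 25.9°; Δs = -6·(0.5019 − sin(2π·0.5019)/(2π)) = -3.0232; s = 40.0000 − 3.0232 = 36.9768
segment 3 (246° to 271.9°, cycloidal, h = -6) is passed completely: s = 40.0000 + (-6) = 34.0000
θ = 282.1° falls in segment 4 (271.9° to 309.5°, simple-harmonic, h = -21): β = 282.1 − 271.9 = 10.2°, B = 37.6°; Δs = -21/2·(1 − cos(π·0.2713)) = -3.5879; s = 34.0000 − 3.5879 = 30.4121
θ = 305.2° falls in segment 4 (271.9° to 309.5°, simple-harmonic, h = -21): β = 305.2 − 271.9 = 33.3°, B = 37.6°; Δs = -21/2·(1 − cos(π·0.8856)) = -20.3296; s = 34.0000 − 20.3296 = 13.6704
segment 4 (271.9° to 309.5°, simple-harmonic, h = -21) is passed completely: s = 34.0000 + (-21) = 13.0000
θ = 356° falls in segment 5 (309.5° to 360°, simple-harmonic, h = -13): β = 356 − 309.5 = 46.5°, B = 50.5°; Δs = -13/2·(1 − cos(π·0.9208)) = -12.7998; s = 13.0000 − 12.7998 = 0.2002
θ=259°: R = R0 + s = 14 + 36.9768 = 50.9768
θ=282.1°: R = R0 + s = 14 + 30.4121 = 44.4121
θ=305.2°: R = R0 + s = 14 + 13.6704 = 27.6704
θ=356°: R = R0 + s = 14 + 0.2002 = 14.2002

θ=259°: 50.9768
θ=282.1°: 44.4121
θ=305.2°: 27.6704
θ=356°: 14.2002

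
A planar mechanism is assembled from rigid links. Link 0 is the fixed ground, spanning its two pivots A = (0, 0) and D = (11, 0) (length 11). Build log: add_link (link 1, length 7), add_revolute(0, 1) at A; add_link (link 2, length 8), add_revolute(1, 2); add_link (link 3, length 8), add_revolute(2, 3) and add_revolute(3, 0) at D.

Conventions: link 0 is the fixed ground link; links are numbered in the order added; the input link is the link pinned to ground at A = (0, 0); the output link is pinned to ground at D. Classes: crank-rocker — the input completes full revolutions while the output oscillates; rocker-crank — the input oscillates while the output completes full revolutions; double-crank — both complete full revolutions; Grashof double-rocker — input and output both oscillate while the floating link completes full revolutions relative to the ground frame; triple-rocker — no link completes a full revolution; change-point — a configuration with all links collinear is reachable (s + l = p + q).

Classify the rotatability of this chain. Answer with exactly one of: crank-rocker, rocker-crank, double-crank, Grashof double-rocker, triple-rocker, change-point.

lengths: ground=11, input=7, coupler=8, output=8
sorted: s=7 (shortest), l=11 (longest), p+q=16
s + l = 18 vs p + q = 16
s + l > p + q → non-Grashof → no link fully rotates → triple-rocker

triple-rocker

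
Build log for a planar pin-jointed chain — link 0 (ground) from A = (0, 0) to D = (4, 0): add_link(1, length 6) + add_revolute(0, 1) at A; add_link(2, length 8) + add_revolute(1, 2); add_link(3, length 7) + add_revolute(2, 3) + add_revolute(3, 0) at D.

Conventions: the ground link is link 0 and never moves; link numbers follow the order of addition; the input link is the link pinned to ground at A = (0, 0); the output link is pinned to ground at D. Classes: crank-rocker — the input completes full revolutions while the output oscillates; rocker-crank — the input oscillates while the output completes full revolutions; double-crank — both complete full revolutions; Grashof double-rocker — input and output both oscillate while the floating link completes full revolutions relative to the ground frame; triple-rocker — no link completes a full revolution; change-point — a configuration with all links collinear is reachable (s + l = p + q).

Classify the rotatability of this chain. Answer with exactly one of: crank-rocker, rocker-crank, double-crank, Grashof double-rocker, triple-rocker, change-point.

lengths: ground=4, input=6, coupler=8, output=7
sorted: s=4 (shortest), l=8 (longest), p+q=13
s + l = 12 vs p + q = 13
s + l < p + q (Grashof) with shortest = ground link → double-crank

double-crank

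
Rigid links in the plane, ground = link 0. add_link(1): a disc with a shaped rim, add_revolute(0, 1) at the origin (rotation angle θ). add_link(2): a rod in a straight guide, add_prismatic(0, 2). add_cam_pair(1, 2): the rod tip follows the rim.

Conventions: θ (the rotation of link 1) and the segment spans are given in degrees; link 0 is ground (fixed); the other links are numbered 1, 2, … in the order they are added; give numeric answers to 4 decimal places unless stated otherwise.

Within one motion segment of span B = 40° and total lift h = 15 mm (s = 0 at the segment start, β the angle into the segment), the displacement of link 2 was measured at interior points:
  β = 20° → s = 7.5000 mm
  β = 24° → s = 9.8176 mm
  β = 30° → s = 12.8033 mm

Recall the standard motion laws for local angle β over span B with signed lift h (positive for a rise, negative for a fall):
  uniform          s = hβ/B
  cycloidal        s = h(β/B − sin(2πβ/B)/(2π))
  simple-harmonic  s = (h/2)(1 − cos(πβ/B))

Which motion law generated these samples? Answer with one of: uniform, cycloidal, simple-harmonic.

candidates at β/B = r: uniform s = h·r (linear in β); cycloidal s = h·(r − sin(2πr)/(2π)); simple-harmonic s = (h/2)(1 − cos(πr))
β=20°: printed 7.5000 | uniform 7.5000, cycloidal 7.5000, simple-harmonic 7.5000
β=24°: printed 9.8176 | uniform 9.0000, cycloidal 10.4032, simple-harmonic 9.8176
β=30°: printed 12.8033 | uniform 11.2500, cycloidal 13.6373, simple-harmonic 12.8033
only one law matches every sample → simple-harmonic

simple-harmonic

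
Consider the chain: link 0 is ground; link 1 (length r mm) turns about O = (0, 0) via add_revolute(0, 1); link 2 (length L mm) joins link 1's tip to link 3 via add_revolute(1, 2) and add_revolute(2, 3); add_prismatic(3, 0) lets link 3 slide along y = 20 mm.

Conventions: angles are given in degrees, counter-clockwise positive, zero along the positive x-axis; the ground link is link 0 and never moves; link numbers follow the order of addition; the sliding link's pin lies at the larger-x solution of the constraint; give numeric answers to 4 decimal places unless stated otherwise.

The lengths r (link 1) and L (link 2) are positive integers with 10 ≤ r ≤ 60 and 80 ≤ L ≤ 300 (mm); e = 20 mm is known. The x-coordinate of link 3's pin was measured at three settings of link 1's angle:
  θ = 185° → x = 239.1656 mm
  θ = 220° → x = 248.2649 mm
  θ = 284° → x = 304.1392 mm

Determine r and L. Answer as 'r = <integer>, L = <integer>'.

constraint per measurement: (x − r cos θ)² + (r sin θ − e)² = L²
subtracting the θ₁ and θ₂ equations cancels the r² and L² terms:
r = (x₁² − x₂²) / (2[(x₁cos θ₁ + e sin θ₁) − (x₂cos θ₂ + e sin θ₂)]) = 59.9995 → r = 60
L² = (x₁ − r cos θ₁)² + (r sin θ₁ − e)² = 90000.0183 → L = 300.0000 → L = 300
check at θ₃=284°: x = 304.1392 (printed 304.1392) ✓

r = 60, L = 300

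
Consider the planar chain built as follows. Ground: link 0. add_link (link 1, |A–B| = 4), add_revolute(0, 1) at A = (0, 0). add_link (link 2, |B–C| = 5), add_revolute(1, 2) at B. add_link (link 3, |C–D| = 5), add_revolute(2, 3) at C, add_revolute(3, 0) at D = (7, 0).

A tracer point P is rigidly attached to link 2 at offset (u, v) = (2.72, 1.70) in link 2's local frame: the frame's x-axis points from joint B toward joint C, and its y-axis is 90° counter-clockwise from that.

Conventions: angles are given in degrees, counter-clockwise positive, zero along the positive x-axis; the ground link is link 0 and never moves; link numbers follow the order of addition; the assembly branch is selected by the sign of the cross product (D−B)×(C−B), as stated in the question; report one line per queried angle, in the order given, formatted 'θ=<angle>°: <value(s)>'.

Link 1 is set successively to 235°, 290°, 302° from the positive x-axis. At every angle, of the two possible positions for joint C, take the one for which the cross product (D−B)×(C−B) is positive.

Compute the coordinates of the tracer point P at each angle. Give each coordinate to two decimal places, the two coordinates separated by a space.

A=(0,0), D=(7.00,0)
θ=235°: B = A + 4.00·(cos235°, sin235°) = (-2.2943, -3.2766)
θ=235°: |BD| = 9.8550
θ=235°: circle(B,5.00) ∩ circle(D,5.00): a=4.9275, h=0.8485
θ=235°:   candidates: C₊=(2.0707,-0.8381) cross=8.362; C₋=(2.6350,-2.4385) cross=-8.362
θ=235°:   branch + wants cross > 0 → take C=(2.0707,-0.8381) (cross=8.362)
θ=235°: ex = (C−B)/|BC| = (0.8730,0.4877); ey = (-0.4877,0.8730)
θ=235°: P = B + 2.72·ex + 1.70·ey = (-0.7488,-0.4659)
θ=290°: B = A + 4.00·(cos290°, sin290°) = (1.3681, -3.7588)
θ=290°: |BD| = 6.7710
θ=290°: circle(B,5.00) ∩ circle(D,5.00): a=3.3855, h=3.6794
θ=290°:   candidates: C₊=(2.1415,1.1811) cross=24.914; C₋=(6.2266,-4.9398) cross=-24.914
θ=290°:   branch + wants cross > 0 → take C=(2.1415,1.1811) (cross=24.914)
θ=290°: ex = (C−B)/|BC| = (0.1547,0.9880); ey = (-0.9880,0.1547)
θ=290°: P = B + 2.72·ex + 1.70·ey = (0.1093,-0.8085)
θ=302°: B = A + 4.00·(cos302°, sin302°) = (2.1197, -3.3922)
θ=302°: |BD| = 5.9434
θ=302°: circle(B,5.00) ∩ circle(D,5.00): a=2.9717, h=4.0211
θ=302°:   candidates: C₊=(2.2648,1.6057) cross=23.899; C₋=(6.8548,-4.9979) cross=-23.899
θ=302°:   branch + wants cross > 0 → take C=(2.2648,1.6057) (cross=23.899)
θ=302°: ex = (C−B)/|BC| = (0.0290,0.9996); ey = (-0.9996,0.0290)
θ=302°: P = B + 2.72·ex + 1.70·ey = (0.4994,-0.6240)

θ=235°: -0.75 -0.47
θ=290°: 0.11 -0.81
θ=302°: 0.50 -0.62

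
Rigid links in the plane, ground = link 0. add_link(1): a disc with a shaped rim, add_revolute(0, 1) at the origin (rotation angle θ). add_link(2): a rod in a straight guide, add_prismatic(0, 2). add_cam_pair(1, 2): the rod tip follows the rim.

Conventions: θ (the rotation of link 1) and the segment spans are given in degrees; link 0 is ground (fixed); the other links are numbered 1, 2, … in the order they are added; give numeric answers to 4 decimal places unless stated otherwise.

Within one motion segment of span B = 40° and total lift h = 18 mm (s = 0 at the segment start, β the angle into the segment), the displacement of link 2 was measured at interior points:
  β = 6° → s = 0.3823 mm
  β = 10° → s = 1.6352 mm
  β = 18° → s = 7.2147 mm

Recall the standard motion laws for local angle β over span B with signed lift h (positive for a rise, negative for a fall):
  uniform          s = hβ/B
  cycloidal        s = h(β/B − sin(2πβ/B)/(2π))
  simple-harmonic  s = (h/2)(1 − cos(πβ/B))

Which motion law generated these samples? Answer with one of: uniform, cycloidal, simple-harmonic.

candidates at β/B = r: uniform s = h·r (linear in β); cycloidal s = h·(r − sin(2πr)/(2π)); simple-harmonic s = (h/2)(1 − cos(πr))
β=6°: printed 0.3823 | uniform 2.7000, cycloidal 0.3823, simple-harmonic 0.9809
β=10°: printed 1.6352 | uniform 4.5000, cycloidal 1.6352, simple-harmonic 2.6360
β=18°: printed 7.2147 | uniform 8.1000, cycloidal 7.2147, simple-harmonic 7.5921
only one law matches every sample → cycloidal

cycloidal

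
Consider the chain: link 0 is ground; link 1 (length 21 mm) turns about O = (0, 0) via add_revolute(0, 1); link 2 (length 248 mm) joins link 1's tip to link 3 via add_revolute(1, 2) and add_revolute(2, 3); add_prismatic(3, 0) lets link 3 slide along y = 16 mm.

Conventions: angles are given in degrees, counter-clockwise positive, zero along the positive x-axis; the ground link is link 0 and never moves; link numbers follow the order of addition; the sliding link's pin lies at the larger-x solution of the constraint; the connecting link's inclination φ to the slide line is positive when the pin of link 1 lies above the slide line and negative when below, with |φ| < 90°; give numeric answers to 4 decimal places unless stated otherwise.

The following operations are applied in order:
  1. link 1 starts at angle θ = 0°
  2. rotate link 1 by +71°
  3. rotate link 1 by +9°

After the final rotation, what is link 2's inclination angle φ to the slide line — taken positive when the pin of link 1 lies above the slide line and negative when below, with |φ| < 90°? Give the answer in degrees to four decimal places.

geometry: r = 21 mm, L = 248 mm, e = 16 mm; θ starts at 0°
rotate link 1 by +71°: θ ← 0° +71° = 71°
rotate link 1 by +9°: θ ← 71° +9° = 80°
h = r sin θ − e = 20.680963 − 16 = 4.680963
sin φ = h / L = 4.680963 / 248 = 0.01887485
φ = arcsin(0.01887485) = 1.081513°

1.0815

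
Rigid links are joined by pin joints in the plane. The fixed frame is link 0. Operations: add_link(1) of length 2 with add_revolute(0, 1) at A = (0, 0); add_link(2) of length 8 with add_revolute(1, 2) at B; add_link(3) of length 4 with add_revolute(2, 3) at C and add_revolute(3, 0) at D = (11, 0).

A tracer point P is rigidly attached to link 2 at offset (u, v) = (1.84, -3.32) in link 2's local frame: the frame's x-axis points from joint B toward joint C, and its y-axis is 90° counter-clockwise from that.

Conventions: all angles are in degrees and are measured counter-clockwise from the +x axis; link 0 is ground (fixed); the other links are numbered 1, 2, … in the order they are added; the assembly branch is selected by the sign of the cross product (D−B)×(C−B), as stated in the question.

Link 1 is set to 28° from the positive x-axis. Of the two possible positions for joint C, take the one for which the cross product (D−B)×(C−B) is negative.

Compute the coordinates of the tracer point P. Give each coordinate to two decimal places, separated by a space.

A=(0,0), D=(11.00,0)
B = A + 2.00·(cos28°, sin28°) = (1.7659, 0.9389)
|BD| = 9.2817
circle(B,8.00) ∩ circle(D,4.00): a=7.2266, h=3.4317
  candidates: C₊=(9.3026,3.6220) cross=31.852; C₋=(8.6083,-3.2062) cross=-31.852
  branch - wants cross < 0 → take C=(8.6083,-3.2062) (cross=-31.852)
ex = (C−B)/|BC| = (0.8553,-0.5181); ey = (0.5181,0.8553)
P = B + 1.84·ex + -3.32·ey = (1.6194,-2.8540)

1.62 -2.85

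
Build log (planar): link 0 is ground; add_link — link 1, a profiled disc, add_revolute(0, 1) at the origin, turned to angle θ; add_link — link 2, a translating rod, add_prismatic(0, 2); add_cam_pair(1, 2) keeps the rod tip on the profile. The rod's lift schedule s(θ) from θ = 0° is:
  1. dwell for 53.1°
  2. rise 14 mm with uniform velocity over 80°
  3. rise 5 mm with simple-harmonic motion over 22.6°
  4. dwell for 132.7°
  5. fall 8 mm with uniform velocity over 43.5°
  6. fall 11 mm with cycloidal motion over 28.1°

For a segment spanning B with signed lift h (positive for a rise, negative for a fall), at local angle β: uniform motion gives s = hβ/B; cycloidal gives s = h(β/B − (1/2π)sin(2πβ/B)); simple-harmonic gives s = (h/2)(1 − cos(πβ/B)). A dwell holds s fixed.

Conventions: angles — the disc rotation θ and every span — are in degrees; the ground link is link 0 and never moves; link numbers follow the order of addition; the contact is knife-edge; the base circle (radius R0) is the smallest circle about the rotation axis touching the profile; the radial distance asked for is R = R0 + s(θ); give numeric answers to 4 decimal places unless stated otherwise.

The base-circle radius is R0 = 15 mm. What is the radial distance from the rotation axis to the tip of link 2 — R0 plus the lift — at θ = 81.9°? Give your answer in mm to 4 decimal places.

seg 1 [0°–53.1°] dwell: s stays 0.0000
seg 2 [53.1°–133.1°] uniform, h=14: θ=81.9° here. β=28.8, B=80. 14·28.8/80 = 5.0400 → s = 5.0400
R = R0 + s = 15 + 5.0400 = 20.0400

20.0400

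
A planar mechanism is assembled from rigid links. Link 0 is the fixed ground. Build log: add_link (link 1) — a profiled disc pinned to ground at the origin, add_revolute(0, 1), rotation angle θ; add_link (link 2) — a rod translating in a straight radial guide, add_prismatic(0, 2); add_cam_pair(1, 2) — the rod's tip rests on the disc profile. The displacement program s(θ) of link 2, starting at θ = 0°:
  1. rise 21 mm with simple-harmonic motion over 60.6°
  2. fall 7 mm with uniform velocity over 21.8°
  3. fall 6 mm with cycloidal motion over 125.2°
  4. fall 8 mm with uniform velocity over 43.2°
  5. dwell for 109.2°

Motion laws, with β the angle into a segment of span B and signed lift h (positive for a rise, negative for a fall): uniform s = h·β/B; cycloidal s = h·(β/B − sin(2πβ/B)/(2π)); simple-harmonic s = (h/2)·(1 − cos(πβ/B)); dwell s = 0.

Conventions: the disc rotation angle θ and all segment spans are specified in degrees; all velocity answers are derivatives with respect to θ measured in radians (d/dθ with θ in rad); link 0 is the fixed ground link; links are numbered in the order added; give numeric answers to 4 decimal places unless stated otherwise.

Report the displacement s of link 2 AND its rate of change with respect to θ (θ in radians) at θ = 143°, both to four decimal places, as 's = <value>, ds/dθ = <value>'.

seg 1 [0°–60.6°] simple-harmonic, h=21: full span → s += 21 → s = 21.0000
seg 2 [60.6°–82.4°] uniform, h=-7: full span → s += -7 → s = 14.0000
seg 3 [82.4°–207.6°] cycloidal, h=-6: θ=143° here. β=60.6, B=125.2. -6·(0.4840 − sin(2π·0.4840)/(2π)) = -2.8085 → s = 11.1915
velocity in seg [82.4°–207.6°] (cycloidal), θ in radians: β = 60.6° = 1.0577 rad, B = 125.2° = 2.1852 rad; ds/dθ = (h/B)(1 − cos(2πβ/B)) = ((-6)/2.1852)(1 − cos(2π·0.4840)) = -5.477789 mm/rad

s = 11.1915, ds/dθ = -5.4778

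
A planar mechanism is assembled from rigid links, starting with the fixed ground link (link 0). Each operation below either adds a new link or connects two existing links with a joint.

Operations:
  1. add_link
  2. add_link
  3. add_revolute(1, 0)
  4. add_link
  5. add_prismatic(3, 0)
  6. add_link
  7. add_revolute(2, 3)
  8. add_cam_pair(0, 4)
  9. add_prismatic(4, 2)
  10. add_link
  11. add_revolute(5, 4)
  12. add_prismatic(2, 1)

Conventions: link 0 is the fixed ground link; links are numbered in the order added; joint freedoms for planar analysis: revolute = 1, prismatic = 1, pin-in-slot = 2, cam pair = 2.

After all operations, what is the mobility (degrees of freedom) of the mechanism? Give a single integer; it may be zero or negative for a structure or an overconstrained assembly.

ground; <1,0,0>
#1 <2,0,0>
#2 <3,0,0>
R:1↔0 J1 <3,1,0>
#3 <4,1,0>
P:3↔0 J1 <4,2,0>
#4 <5,2,0>
R:2↔3 J1 <5,3,0>
C:0↔4 J2 <5,3,1>
P:4↔2 J1 <5,4,1>
#5 <6,4,1>
R:5↔4 J1 <6,5,1>
P:2↔1 J1 <6,6,1>
3×5 − 2×6 − 1×1 = 2

M = 2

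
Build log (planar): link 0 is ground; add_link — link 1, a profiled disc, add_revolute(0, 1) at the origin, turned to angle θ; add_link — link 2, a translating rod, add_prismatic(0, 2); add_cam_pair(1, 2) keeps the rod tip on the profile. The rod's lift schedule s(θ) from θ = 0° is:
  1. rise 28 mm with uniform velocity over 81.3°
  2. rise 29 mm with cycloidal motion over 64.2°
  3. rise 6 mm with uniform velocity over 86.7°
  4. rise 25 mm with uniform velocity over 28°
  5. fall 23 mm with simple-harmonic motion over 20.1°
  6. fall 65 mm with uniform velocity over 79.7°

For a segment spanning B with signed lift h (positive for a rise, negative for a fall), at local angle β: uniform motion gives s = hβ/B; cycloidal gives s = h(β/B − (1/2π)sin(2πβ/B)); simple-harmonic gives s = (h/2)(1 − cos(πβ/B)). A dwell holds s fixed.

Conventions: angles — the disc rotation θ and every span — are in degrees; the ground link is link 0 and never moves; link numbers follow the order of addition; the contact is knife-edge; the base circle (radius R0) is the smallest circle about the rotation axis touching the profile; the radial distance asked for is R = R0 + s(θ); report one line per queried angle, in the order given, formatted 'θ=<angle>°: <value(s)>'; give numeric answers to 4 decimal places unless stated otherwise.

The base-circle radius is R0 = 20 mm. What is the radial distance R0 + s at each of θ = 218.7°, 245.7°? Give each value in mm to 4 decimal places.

seg 1 [0°–81.3°] uniform, h=28: full span → s += 28 → s = 28.0000
seg 2 [81.3°–145.5°] cycloidal, h=29: full span → s += 29 → s = 57.0000
seg 3 [145.5°–232.2°] uniform, h=6: θ=218.7° here. β=73.2, B=86.7. 6·73.2/86.7 = 5.0657 → s = 62.0657
seg 3 [145.5°–232.2°] uniform, h=6: full span → s += 6 → s = 63.0000
seg 4 [232.2°–260.2°] uniform, h=25: θ=245.7° here. β=13.5, B=28. 25·13.5/28 = 12.0536 → s = 75.0536
θ=218.7°: R = R0 + s = 20 + 62.0657 = 82.0657
θ=245.7°: R = R0 + s = 20 + 75.0536 = 95.0536

θ=218.7°: 82.0657
θ=245.7°: 95.0536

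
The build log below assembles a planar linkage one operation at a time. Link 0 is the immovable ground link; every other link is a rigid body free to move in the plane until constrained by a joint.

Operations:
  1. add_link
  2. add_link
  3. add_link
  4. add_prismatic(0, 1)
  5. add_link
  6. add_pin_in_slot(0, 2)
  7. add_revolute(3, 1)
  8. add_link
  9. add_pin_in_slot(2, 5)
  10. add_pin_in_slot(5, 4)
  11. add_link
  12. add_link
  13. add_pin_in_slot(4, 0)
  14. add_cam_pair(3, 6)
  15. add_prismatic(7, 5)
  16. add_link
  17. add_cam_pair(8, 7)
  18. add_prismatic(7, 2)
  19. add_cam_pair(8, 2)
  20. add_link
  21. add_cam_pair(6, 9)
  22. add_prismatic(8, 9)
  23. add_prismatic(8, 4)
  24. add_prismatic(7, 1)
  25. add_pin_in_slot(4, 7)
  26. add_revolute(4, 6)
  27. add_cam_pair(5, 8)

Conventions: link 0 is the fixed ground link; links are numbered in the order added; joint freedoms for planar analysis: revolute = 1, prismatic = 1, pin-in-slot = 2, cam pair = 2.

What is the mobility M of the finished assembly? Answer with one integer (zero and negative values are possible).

(L,J1,J2)=(1,0,0); link0 fixed
link1: (2,0,0)
link2: (3,0,0)
link3: (4,0,0)
P 0-1 [J1]: (4,1,0)
link4: (5,1,0)
PS 0-2 [J2]: (5,1,1)
R 3-1 [J1]: (5,2,1)
link5: (6,2,1)
PS 2-5 [J2]: (6,2,2)
PS 5-4 [J2]: (6,2,3)
link6: (7,2,3)
link7: (8,2,3)
PS 4-0 [J2]: (8,2,4)
C 3-6 [J2]: (8,2,5)
P 7-5 [J1]: (8,3,5)
link8: (9,3,5)
C 8-7 [J2]: (9,3,6)
P 7-2 [J1]: (9,4,6)
C 8-2 [J2]: (9,4,7)
link9: (10,4,7)
C 6-9 [J2]: (10,4,8)
P 8-9 [J1]: (10,5,8)
P 8-4 [J1]: (10,6,8)
P 7-1 [J1]: (10,7,8)
PS 4-7 [J2]: (10,7,9)
R 4-6 [J1]: (10,8,9)
C 5-8 [J2]: (10,8,10)
Grübler: 3·9 − 2·8 − 10 = 1

M = 1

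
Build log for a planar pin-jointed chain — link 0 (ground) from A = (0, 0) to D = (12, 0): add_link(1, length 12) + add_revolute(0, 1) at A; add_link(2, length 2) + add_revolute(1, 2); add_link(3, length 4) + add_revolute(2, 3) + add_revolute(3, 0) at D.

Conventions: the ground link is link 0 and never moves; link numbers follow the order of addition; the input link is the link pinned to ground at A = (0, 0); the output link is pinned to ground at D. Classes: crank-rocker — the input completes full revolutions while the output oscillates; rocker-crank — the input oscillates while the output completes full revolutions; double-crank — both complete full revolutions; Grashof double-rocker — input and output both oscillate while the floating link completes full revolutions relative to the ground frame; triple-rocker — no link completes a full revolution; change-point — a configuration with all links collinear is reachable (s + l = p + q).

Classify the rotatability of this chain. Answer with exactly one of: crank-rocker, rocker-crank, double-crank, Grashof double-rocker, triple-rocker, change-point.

lengths: ground=12, input=12, coupler=2, output=4
sorted: s=2 (shortest), l=12 (longest), p+q=16
s + l = 14 vs p + q = 16
s + l < p + q (Grashof) with shortest = coupler link → Grashof double-rocker

Grashof double-rocker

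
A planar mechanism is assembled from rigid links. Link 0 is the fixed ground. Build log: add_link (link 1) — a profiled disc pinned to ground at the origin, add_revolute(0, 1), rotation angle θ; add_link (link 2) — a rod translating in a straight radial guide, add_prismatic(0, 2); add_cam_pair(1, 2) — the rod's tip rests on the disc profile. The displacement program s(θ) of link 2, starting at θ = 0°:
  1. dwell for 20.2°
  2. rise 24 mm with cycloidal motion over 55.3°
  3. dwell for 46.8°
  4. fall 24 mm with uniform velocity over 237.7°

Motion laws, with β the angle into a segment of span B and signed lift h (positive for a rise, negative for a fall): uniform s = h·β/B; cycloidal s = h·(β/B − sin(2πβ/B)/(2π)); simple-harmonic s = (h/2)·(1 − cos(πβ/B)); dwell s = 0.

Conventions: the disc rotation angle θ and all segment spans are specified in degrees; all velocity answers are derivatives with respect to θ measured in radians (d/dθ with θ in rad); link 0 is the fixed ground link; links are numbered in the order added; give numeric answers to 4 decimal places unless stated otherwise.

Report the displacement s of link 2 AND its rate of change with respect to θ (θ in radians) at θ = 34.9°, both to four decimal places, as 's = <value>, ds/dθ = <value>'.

seg 1 [0°–20.2°] dwell: s stays 0.0000
seg 2 [20.2°–75.5°] cycloidal, h=24: θ=34.9° here. β=14.7, B=55.3. 24·(0.2658 − sin(2π·0.2658)/(2π)) = 2.5789 → s = 2.5789
velocity in seg [20.2°–75.5°] (cycloidal), θ in radians: β = 14.7° = 0.2566 rad, B = 55.3° = 0.9652 rad; ds/dθ = (h/B)(1 − cos(2πβ/B)) = (24/0.9652)(1 − cos(2π·0.2658)) = 27.334222 mm/rad

s = 2.5789, ds/dθ = 27.3342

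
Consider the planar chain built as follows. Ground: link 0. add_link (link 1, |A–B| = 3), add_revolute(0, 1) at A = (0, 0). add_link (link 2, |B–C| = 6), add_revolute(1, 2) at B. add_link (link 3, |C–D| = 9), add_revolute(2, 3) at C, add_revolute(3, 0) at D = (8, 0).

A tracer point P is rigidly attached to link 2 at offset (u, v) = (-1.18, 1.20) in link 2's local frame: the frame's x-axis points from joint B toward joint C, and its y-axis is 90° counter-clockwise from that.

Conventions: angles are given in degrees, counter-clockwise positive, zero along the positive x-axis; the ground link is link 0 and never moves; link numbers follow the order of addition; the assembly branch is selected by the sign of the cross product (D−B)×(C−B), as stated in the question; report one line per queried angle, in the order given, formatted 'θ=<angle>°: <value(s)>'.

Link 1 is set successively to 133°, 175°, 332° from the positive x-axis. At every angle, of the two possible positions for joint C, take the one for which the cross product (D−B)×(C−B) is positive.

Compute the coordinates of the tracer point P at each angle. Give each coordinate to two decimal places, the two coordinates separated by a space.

A=(0,0), D=(8.00,0)
θ=133°: B = A + 3.00·(cos133°, sin133°) = (-2.0460, 2.1941)
θ=133°: |BD| = 10.2828
θ=133°: circle(B,6.00) ∩ circle(D,9.00): a=2.9533, h=5.2228
θ=133°:   candidates: C₊=(1.9537,6.6665) cross=53.705; C₋=(-0.2751,-3.5387) cross=-53.705
θ=133°:   branch + wants cross > 0 → take C=(1.9537,6.6665) (cross=53.705)
θ=133°: ex = (C−B)/|BC| = (0.6666,0.7454); ey = (-0.7454,0.6666)
θ=133°: P = B + -1.18·ex + 1.20·ey = (-3.7271,2.1144)
θ=175°: B = A + 3.00·(cos175°, sin175°) = (-2.9886, 0.2615)
θ=175°: |BD| = 10.9917
θ=175°: circle(B,6.00) ∩ circle(D,9.00): a=3.4488, h=4.9097
θ=175°:   candidates: C₊=(0.5761,5.0878) cross=53.966; C₋=(0.3425,-4.7289) cross=-53.966
θ=175°:   branch + wants cross > 0 → take C=(0.5761,5.0878) (cross=53.966)
θ=175°: ex = (C−B)/|BC| = (0.5941,0.8044); ey = (-0.8044,0.5941)
θ=175°: P = B + -1.18·ex + 1.20·ey = (-4.6549,0.0252)
θ=332°: B = A + 3.00·(cos332°, sin332°) = (2.6488, -1.4084)
θ=332°: |BD| = 5.5334
θ=332°: circle(B,6.00) ∩ circle(D,9.00): a=-1.2995, h=5.8576
θ=332°:   candidates: C₊=(-0.0988,3.9255) cross=32.412; C₋=(2.8831,-7.4038) cross=-32.412
θ=332°:   branch + wants cross > 0 → take C=(-0.0988,3.9255) (cross=32.412)
θ=332°: ex = (C−B)/|BC| = (-0.4579,0.8890); ey = (-0.8890,-0.4579)
θ=332°: P = B + -1.18·ex + 1.20·ey = (2.1224,-3.0069)

θ=133°: -3.73 2.11
θ=175°: -4.65 0.03
θ=332°: 2.12 -3.01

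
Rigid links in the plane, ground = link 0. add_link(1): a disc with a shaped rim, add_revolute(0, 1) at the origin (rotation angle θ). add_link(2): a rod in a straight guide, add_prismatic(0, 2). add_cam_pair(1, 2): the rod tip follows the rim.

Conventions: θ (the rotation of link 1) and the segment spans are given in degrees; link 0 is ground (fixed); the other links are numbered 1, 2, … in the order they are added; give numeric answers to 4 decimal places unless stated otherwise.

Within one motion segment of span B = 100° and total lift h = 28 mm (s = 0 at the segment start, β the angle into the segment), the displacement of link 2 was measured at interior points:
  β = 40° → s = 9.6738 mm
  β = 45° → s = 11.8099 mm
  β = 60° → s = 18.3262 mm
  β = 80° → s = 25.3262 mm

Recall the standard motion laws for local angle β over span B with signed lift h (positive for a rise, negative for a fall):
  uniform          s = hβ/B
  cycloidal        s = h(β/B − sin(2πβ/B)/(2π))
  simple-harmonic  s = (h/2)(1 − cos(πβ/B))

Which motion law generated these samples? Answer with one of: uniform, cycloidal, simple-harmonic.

candidates at β/B = r: uniform s = h·r (linear in β); cycloidal s = h·(r − sin(2πr)/(2π)); simple-harmonic s = (h/2)(1 − cos(πr))
β=40°: printed 9.6738 | uniform 11.2000, cycloidal 8.5806, simple-harmonic 9.6738
β=45°: printed 11.8099 | uniform 12.6000, cycloidal 11.2229, simple-harmonic 11.8099
β=60°: printed 18.3262 | uniform 16.8000, cycloidal 19.4194, simple-harmonic 18.3262
β=80°: printed 25.3262 | uniform 22.4000, cycloidal 26.6382, simple-harmonic 25.3262
only one law matches every sample → simple-harmonic

simple-harmonic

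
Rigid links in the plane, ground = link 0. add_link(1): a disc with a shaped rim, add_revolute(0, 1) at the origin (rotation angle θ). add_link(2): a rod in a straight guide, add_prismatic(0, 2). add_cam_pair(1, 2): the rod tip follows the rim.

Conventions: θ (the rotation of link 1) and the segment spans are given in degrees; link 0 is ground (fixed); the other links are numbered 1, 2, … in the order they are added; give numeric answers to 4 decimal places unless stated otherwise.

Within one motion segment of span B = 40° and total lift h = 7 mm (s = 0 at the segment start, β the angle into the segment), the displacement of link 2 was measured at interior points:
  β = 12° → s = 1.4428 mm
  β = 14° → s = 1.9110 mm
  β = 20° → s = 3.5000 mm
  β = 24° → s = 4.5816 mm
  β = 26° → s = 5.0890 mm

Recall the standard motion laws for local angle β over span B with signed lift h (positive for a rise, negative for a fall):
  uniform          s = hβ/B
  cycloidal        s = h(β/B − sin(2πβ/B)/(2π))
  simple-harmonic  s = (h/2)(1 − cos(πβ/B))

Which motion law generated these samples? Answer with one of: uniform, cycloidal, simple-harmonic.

candidates at β/B = r: uniform s = h·r (linear in β); cycloidal s = h·(r − sin(2πr)/(2π)); simple-harmonic s = (h/2)(1 − cos(πr))
β=12°: printed 1.4428 | uniform 2.1000, cycloidal 1.0404, simple-harmonic 1.4428
β=14°: printed 1.9110 | uniform 2.4500, cycloidal 1.5487, simple-harmonic 1.9110
β=20°: printed 3.5000 | uniform 3.5000, cycloidal 3.5000, simple-harmonic 3.5000
β=24°: printed 4.5816 | uniform 4.2000, cycloidal 4.8548, simple-harmonic 4.5816
β=26°: printed 5.0890 | uniform 4.5500, cycloidal 5.4513, simple-harmonic 5.0890
only one law matches every sample → simple-harmonic

simple-harmonic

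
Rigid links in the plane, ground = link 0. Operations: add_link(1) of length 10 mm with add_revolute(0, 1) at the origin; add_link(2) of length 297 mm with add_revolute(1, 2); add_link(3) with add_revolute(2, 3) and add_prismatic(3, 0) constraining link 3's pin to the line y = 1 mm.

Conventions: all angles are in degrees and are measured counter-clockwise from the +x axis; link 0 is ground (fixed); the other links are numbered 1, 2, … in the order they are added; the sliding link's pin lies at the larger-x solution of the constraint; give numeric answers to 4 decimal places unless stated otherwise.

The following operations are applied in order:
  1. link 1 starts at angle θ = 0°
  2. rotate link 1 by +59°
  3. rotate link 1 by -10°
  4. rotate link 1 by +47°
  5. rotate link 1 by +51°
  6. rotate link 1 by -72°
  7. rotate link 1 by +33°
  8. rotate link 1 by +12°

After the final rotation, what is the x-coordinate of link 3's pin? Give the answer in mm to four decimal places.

geometry: r = 10 mm, L = 297 mm, e = 1 mm; θ starts at 0°
rotate link 1 by +59°: θ ← 0° +59° = 59°
rotate link 1 by -10°: θ ← 59° -10° = 49°
rotate link 1 by +47°: θ ← 49° +47° = 96°
rotate link 1 by +51°: θ ← 96° +51° = 147°
rotate link 1 by -72°: θ ← 147° -72° = 75°
rotate link 1 by +33°: θ ← 75° +33° = 108°
rotate link 1 by +12°: θ ← 108° +12° = 120°
crank pin P = (r cos θ, r sin θ) = (-5.000000, 8.660254)
h = r sin θ − e = 8.660254 − 1 = 7.660254
x = r cos θ + √(L² − h²) = -5.000000 + 296.901197 = 291.901197

291.9012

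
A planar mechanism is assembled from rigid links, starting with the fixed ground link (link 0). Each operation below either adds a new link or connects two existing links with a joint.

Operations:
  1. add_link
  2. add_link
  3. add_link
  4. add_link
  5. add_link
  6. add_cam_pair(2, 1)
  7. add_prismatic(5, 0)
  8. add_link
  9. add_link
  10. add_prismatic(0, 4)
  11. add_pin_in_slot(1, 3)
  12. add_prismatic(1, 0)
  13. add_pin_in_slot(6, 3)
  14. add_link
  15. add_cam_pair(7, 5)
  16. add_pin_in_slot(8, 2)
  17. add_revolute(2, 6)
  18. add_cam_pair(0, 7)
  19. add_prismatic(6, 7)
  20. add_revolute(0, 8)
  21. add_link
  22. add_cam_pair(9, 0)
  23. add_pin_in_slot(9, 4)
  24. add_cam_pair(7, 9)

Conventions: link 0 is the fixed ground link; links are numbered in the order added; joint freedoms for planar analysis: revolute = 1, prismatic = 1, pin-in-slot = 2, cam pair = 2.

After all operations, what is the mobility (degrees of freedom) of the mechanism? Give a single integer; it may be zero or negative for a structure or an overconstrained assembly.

(L,J1,J2)=(1,0,0); link0 fixed
link1: (2,0,0)
link2: (3,0,0)
link3: (4,0,0)
link4: (5,0,0)
link5: (6,0,0)
C 2-1 [J2]: (6,0,1)
P 5-0 [J1]: (6,1,1)
link6: (7,1,1)
link7: (8,1,1)
P 0-4 [J1]: (8,2,1)
PS 1-3 [J2]: (8,2,2)
P 1-0 [J1]: (8,3,2)
PS 6-3 [J2]: (8,3,3)
link8: (9,3,3)
C 7-5 [J2]: (9,3,4)
PS 8-2 [J2]: (9,3,5)
R 2-6 [J1]: (9,4,5)
C 0-7 [J2]: (9,4,6)
P 6-7 [J1]: (9,5,6)
R 0-8 [J1]: (9,6,6)
link9: (10,6,6)
C 9-0 [J2]: (10,6,7)
PS 9-4 [J2]: (10,6,8)
C 7-9 [J2]: (10,6,9)
Grübler: 3·9 − 2·6 − 9 = 6

M = 6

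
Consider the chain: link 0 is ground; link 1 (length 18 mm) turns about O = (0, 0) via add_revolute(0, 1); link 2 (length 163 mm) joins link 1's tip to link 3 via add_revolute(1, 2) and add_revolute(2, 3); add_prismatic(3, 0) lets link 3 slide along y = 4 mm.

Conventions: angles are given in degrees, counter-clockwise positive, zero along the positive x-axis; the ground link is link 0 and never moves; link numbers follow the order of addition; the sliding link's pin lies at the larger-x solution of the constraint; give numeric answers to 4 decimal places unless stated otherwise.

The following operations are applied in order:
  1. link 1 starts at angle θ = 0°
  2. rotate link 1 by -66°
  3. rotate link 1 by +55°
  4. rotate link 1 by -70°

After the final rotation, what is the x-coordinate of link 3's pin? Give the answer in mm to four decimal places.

geometry: r = 18 mm, L = 163 mm, e = 4 mm; θ starts at 0°
rotate link 1 by -66°: θ ← 0° -66° = -66°
rotate link 1 by +55°: θ ← -66° +55° = -11°
rotate link 1 by -70°: θ ← -11° -70° = -81°
crank pin P = (r cos θ, r sin θ) = (2.815820, -17.778390)
h = r sin θ − e = -17.778390 − 4 = -21.778390
x = r cos θ + √(L² − h²) = 2.815820 + 161.538546 = 164.354366

164.3544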